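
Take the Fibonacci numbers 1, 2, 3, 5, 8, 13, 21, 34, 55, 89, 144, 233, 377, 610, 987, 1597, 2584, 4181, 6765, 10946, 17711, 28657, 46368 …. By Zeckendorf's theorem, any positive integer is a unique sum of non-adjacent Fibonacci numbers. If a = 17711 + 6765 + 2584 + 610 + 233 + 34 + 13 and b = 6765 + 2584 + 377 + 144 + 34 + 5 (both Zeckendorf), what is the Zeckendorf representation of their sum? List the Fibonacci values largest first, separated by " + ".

28657 + 6765 + 1597 + 610 + 144 + 55 + 21 + 8 + 2

The two numbers are 27950 and 9909, so their sum is 37859.
Greedy algorithm:
37859: greatest Fibonacci not exceeding it is 28657, leaving 9202
9202: greatest Fibonacci not exceeding it is 6765, leaving 2437
2437: greatest Fibonacci not exceeding it is 1597, leaving 840
840: greatest Fibonacci not exceeding it is 610, leaving 230
230: greatest Fibonacci not exceeding it is 144, leaving 86
86: greatest Fibonacci not exceeding it is 55, leaving 31
31: greatest Fibonacci not exceeding it is 21, leaving 10
10: greatest Fibonacci not exceeding it is 8, leaving 2
2: greatest Fibonacci not exceeding it is 2, leaving 0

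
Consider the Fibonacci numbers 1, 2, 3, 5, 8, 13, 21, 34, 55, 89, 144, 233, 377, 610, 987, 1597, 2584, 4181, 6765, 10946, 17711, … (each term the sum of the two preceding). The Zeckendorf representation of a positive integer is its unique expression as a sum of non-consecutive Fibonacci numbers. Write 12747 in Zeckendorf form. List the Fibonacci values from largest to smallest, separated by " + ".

10946 + 1597 + 144 + 55 + 5

10946 ≤ 12747 < 17711, so take 10946; remainder 1801
1597 ≤ 1801 < 2584, so take 1597; remainder 204
144 ≤ 204 < 233, so take 144; remainder 60
55 ≤ 60 < 89, so take 55; remainder 5
5 ≤ 5 < 8, so take 5; remainder 0
So 12747 = 10946 + 1597 + 144 + 55 + 5, with no two terms consecutive in the sequence.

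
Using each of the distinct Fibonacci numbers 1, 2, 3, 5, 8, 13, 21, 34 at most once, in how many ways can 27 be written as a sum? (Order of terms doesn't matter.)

4

27 = 21+5+1 = 21+3+2+1 = 13+8+5+1 = 13+8+3+2+1 — 4 representations.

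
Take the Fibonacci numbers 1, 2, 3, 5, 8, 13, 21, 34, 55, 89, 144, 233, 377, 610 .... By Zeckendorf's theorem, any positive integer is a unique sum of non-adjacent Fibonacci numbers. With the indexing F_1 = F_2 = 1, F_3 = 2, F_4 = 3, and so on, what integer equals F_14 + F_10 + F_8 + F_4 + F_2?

F_14 + F_10 + F_8 + F_4 + F_2 = 377 + 55 + 21 + 3 + 1 = 457.

457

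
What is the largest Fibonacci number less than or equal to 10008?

6765

6765 ≤ 10008 < 10946, so the largest Fibonacci number not exceeding 10008 is 6765.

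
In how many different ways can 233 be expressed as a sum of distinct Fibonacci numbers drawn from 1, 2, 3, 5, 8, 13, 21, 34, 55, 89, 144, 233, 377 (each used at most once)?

Each representation comes from the Zeckendorf form by replacing some F_k with F_{k−1} + F_{k−2} where possible.
233 = 233 = 144+89 = 144+55+34 = … (3 more), for 6 in all.

6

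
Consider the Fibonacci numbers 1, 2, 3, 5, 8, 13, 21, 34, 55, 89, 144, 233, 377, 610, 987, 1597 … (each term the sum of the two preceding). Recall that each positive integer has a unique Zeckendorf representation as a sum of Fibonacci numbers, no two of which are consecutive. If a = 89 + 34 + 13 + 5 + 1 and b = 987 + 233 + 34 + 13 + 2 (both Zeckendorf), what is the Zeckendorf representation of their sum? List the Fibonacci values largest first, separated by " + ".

987 + 377 + 34 + 13

The two numbers are 142 and 1269, so their sum is 1411.
1411: greatest Fibonacci not exceeding it is 987, leaving 424
424: greatest Fibonacci not exceeding it is 377, leaving 47
47: greatest Fibonacci not exceeding it is 34, leaving 13
13: greatest Fibonacci not exceeding it is 13, leaving 0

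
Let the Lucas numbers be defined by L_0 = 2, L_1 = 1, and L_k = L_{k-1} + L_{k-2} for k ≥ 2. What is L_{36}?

33385282

Iterating the recurrence up to L_{28} = 710647 and L_{27} = 439204:
L_{29} = L_{28} + L_{27} = 710647 + 439204 = 1149851
L_{30} = L_{29} + L_{28} = 1149851 + 710647 = 1860498
L_{31} = L_{30} + L_{29} = 1860498 + 1149851 = 3010349
L_{32} = L_{31} + L_{30} = 3010349 + 1860498 = 4870847
L_{33} = L_{32} + L_{31} = 4870847 + 3010349 = 7881196
L_{34} = L_{33} + L_{32} = 7881196 + 4870847 = 12752043
L_{35} = L_{34} + L_{33} = 12752043 + 7881196 = 20633239
L_{36} = L_{35} + L_{34} = 20633239 + 12752043 = 33385282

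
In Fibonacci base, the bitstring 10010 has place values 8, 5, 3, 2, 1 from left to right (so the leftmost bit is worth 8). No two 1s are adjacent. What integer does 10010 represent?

10

Summing the place values of the 1 bits: 8 + 2 = 10.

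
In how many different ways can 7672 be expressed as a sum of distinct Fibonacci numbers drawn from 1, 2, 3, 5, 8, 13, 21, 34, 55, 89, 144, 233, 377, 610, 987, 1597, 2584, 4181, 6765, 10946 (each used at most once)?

Each representation comes from the Zeckendorf form by replacing some F_k with F_{k−1} + F_{k−2} where possible.
7672 = 6765+610+233+55+8+1 = 6765+610+233+55+5+3+1 = 6765+610+233+34+21+8+1 = … (42 more), for 45 in all.

45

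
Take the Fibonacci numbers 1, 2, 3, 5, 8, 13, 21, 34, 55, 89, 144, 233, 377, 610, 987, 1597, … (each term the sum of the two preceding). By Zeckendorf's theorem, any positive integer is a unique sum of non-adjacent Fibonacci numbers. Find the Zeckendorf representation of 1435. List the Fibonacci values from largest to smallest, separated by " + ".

987 + 377 + 55 + 13 + 3

987 ≤ 1435 < 1597, so take 987; remainder 448
377 ≤ 448 < 610, so take 377; remainder 71
55 ≤ 71 < 89, so take 55; remainder 16
13 ≤ 16 < 21, so take 13; remainder 3
3 ≤ 3 < 5, so take 3; remainder 0
So 1435 = 987 + 377 + 55 + 13 + 3, with no two terms consecutive in the sequence.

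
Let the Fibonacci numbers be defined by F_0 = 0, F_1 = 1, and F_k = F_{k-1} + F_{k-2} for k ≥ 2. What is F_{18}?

2584

Iterating the recurrence up to F_{12} = 144 and F_{11} = 89:
F_{13} = F_{12} + F_{11} = 144 + 89 = 233
F_{14} = F_{13} + F_{12} = 233 + 144 = 377
F_{15} = F_{14} + F_{13} = 377 + 233 = 610
F_{16} = F_{15} + F_{14} = 610 + 377 = 987
F_{17} = F_{16} + F_{15} = 987 + 610 = 1597
F_{18} = F_{17} + F_{16} = 1597 + 987 = 2584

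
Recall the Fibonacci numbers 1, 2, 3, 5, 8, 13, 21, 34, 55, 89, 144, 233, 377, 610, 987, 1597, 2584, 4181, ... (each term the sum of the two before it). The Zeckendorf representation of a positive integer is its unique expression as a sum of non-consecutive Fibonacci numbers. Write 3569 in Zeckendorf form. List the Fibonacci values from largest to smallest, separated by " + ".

2584 + 610 + 233 + 89 + 34 + 13 + 5 + 1

take 2584 (≤ 3569); 3569 − 2584 = 985
take 610 (≤ 985); 985 − 610 = 375
take 233 (≤ 375); 375 − 233 = 142
take 89 (≤ 142); 142 − 89 = 53
take 34 (≤ 53); 53 − 34 = 19
take 13 (≤ 19); 19 − 13 = 6
take 5 (≤ 6); 6 − 5 = 1
take 1 (≤ 1); 1 − 1 = 0
So 3569 = 2584 + 610 + 233 + 89 + 34 + 13 + 5 + 1, with no two terms consecutive in the sequence.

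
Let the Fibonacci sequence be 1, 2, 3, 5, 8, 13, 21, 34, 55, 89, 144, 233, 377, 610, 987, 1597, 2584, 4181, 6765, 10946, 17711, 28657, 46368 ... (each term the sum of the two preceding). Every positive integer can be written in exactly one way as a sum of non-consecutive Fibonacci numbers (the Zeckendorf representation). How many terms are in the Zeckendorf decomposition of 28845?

5

28845: greatest Fibonacci not exceeding it is 28657, leaving 188
188: greatest Fibonacci not exceeding it is 144, leaving 44
44: greatest Fibonacci not exceeding it is 34, leaving 10
10: greatest Fibonacci not exceeding it is 8, leaving 2
2: greatest Fibonacci not exceeding it is 2, leaving 0
28845 = 28657 + 144 + 34 + 8 + 2, which has 5 terms.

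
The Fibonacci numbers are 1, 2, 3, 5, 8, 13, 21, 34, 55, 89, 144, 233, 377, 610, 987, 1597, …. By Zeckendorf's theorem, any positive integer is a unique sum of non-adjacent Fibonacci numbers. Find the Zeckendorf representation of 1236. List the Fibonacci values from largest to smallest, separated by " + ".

987 + 233 + 13 + 3

Greedy algorithm:
take 987 (≤ 1236); 1236 − 987 = 249
take 233 (≤ 249); 249 − 233 = 16
take 13 (≤ 16); 16 − 13 = 3
take 3 (≤ 3); 3 − 3 = 0
So 1236 = 987 + 233 + 13 + 3, with no two terms consecutive in the sequence.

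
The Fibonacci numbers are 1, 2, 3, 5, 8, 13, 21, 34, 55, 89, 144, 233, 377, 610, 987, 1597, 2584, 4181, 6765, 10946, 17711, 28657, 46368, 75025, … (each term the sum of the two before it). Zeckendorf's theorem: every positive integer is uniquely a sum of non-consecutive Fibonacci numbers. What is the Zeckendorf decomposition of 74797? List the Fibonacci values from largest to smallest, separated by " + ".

46368 ≤ 74797 < 75025, so take 46368; remainder 28429
17711 ≤ 28429 < 28657, so take 17711; remainder 10718
6765 ≤ 10718 < 10946, so take 6765; remainder 3953
2584 ≤ 3953 < 4181, so take 2584; remainder 1369
987 ≤ 1369 < 1597, so take 987; remainder 382
377 ≤ 382 < 610, so take 377; remainder 5
5 ≤ 5 < 8, so take 5; remainder 0
So 74797 = 46368 + 17711 + 6765 + 2584 + 987 + 377 + 5, with no two terms consecutive in the sequence.

46368 + 17711 + 6765 + 2584 + 987 + 377 + 5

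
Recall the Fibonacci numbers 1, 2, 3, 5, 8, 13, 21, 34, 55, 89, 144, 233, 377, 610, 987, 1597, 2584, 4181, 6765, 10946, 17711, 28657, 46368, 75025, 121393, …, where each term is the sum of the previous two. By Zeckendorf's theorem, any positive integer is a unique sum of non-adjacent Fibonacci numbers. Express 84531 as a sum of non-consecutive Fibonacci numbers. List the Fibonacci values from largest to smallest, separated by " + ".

75025 + 6765 + 2584 + 144 + 13

Repeatedly subtract the largest Fibonacci number that fits:
largest Fibonacci ≤ 84531 is 75025; 84531 − 75025 = 9506
largest Fibonacci ≤ 9506 is 6765; 9506 − 6765 = 2741
largest Fibonacci ≤ 2741 is 2584; 2741 − 2584 = 157
largest Fibonacci ≤ 157 is 144; 157 − 144 = 13
largest Fibonacci ≤ 13 is 13; 13 − 13 = 0
So 84531 = 75025 + 6765 + 2584 + 144 + 13, with no two terms consecutive in the sequence.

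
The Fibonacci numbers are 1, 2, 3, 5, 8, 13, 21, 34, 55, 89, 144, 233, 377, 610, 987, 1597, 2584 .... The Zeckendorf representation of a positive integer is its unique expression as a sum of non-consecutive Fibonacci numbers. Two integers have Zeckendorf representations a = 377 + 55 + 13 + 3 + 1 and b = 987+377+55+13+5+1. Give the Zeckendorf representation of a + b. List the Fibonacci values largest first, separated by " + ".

The two numbers are 449 and 1438, so their sum is 1887.
subtract 1597 from 1887: 290 remains
subtract 233 from 290: 57 remains
subtract 55 from 57: 2 remains
subtract 2 from 2: 0 remains

1597 + 233 + 55 + 2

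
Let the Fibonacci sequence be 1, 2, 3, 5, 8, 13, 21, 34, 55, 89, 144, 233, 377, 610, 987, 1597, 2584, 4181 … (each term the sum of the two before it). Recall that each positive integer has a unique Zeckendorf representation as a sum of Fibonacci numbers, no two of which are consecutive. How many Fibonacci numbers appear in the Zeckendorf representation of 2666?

2666 − 2584 = 82
82 − 55 = 27
27 − 21 = 6
6 − 5 = 1
1 − 1 = 0
2666 = 2584 + 55 + 21 + 5 + 1, which has 5 terms.

5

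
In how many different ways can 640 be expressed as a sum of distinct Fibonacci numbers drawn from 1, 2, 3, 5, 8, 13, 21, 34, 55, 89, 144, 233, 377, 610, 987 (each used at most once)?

12

Each representation comes from the Zeckendorf form by replacing some F_k with F_{k−1} + F_{k−2} where possible.
640 = 610+21+8+1 = 610+21+5+3+1 = 377+233+21+8+1 = 610+13+8+5+3+1 = 377+233+21+5+3+1 = … (7 more), for 12 in all.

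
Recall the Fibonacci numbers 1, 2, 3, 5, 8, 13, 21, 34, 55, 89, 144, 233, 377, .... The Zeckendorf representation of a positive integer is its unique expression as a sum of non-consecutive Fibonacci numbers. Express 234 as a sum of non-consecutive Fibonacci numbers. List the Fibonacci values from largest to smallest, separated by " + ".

233 + 1

subtract 233 from 234: 1 remains
subtract 1 from 1: 0 remains
So 234 = 233 + 1, with no two terms consecutive in the sequence.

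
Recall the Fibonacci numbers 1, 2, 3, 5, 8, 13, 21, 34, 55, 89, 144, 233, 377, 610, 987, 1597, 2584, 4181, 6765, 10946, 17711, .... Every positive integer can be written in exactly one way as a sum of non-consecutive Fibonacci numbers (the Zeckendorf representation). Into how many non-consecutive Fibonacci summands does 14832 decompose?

8

Greedy algorithm:
largest Fibonacci ≤ 14832 is 10946; 14832 − 10946 = 3886
largest Fibonacci ≤ 3886 is 2584; 3886 − 2584 = 1302
largest Fibonacci ≤ 1302 is 987; 1302 − 987 = 315
largest Fibonacci ≤ 315 is 233; 315 − 233 = 82
largest Fibonacci ≤ 82 is 55; 82 − 55 = 27
largest Fibonacci ≤ 27 is 21; 27 − 21 = 6
largest Fibonacci ≤ 6 is 5; 6 − 5 = 1
largest Fibonacci ≤ 1 is 1; 1 − 1 = 0
14832 = 10946 + 2584 + 987 + 233 + 55 + 21 + 5 + 1, which has 8 terms.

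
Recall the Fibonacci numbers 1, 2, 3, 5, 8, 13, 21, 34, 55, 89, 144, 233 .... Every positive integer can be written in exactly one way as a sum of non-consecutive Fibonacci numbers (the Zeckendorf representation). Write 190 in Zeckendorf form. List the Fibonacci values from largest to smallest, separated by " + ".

Greedy algorithm:
144 ≤ 190 < 233, so take 144; remainder 46
34 ≤ 46 < 55, so take 34; remainder 12
8 ≤ 12 < 13, so take 8; remainder 4
3 ≤ 4 < 5, so take 3; remainder 1
1 ≤ 1 < 2, so take 1; remainder 0
So 190 = 144 + 34 + 8 + 3 + 1, with no two terms consecutive in the sequence.

144 + 34 + 8 + 3 + 1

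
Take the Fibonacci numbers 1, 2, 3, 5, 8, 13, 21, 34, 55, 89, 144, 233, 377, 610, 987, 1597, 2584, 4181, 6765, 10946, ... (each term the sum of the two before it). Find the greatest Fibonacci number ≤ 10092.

6765 ≤ 10092 < 10946, so the largest Fibonacci number not exceeding 10092 is 6765.

6765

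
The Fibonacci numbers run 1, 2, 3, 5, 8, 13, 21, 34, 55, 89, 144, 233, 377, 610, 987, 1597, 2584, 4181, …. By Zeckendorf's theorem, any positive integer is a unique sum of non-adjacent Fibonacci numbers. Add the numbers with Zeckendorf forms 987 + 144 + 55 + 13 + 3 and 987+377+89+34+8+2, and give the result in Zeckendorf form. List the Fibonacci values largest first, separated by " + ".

The two numbers are 1202 and 1497, so their sum is 2699.
take 2584 (≤ 2699); 2699 − 2584 = 115
take 89 (≤ 115); 115 − 89 = 26
take 21 (≤ 26); 26 − 21 = 5
take 5 (≤ 5); 5 − 5 = 0

2584 + 89 + 21 + 5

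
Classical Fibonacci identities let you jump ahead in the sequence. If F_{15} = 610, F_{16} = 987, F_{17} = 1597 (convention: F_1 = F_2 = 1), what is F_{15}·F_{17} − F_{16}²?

610·1597 − 987² = 974170 − 974169 = 1. (Cassini's identity: F_{k−1}F_{k+1} − F_k² = (−1)^k.)

1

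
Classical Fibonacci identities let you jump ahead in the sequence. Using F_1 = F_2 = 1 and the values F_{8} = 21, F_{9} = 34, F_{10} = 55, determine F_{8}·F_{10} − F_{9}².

-1

21·55 − 34² = 1155 − 1156 = -1. (Cassini's identity: F_{k−1}F_{k+1} − F_k² = (−1)^k.)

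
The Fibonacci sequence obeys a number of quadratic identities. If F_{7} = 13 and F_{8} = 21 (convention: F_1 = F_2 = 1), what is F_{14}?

By the doubling identity F_{2k} = F_k(2F_{k+1} − F_k): F_{14} = 13·(2·21 − 13) = 13·29 = 377.

377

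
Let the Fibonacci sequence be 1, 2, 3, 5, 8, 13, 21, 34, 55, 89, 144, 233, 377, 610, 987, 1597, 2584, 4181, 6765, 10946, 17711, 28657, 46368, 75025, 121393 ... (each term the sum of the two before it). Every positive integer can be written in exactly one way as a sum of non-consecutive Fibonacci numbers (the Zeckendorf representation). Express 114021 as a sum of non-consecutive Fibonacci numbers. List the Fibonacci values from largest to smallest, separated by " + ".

75025 + 28657 + 6765 + 2584 + 987 + 3

114021 − 75025 = 38996
38996 − 28657 = 10339
10339 − 6765 = 3574
3574 − 2584 = 990
990 − 987 = 3
3 − 3 = 0
So 114021 = 75025 + 28657 + 6765 + 2584 + 987 + 3, with no two terms consecutive in the sequence.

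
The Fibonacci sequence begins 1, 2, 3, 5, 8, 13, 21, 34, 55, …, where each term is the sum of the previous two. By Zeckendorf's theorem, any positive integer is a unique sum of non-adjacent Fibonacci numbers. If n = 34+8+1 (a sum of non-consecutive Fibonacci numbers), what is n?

43

34+8+1 = 43.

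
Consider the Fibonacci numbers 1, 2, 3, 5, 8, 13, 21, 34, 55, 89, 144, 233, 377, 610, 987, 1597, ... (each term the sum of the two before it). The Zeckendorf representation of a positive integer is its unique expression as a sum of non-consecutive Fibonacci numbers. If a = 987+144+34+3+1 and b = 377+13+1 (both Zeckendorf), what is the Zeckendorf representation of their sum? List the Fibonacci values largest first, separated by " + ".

The two numbers are 1169 and 391, so their sum is 1560.
Greedy algorithm:
subtract 987 from 1560: 573 remains
subtract 377 from 573: 196 remains
subtract 144 from 196: 52 remains
subtract 34 from 52: 18 remains
subtract 13 from 18: 5 remains
subtract 5 from 5: 0 remains

987 + 377 + 144 + 34 + 13 + 5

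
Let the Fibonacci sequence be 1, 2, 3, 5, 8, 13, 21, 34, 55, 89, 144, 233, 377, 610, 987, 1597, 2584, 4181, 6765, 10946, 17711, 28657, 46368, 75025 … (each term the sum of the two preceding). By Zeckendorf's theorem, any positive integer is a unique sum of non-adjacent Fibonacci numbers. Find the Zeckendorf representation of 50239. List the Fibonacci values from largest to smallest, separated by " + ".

subtract 46368 from 50239: 3871 remains
subtract 2584 from 3871: 1287 remains
subtract 987 from 1287: 300 remains
subtract 233 from 300: 67 remains
subtract 55 from 67: 12 remains
subtract 8 from 12: 4 remains
subtract 3 from 4: 1 remains
subtract 1 from 1: 0 remains
So 50239 = 46368 + 2584 + 987 + 233 + 55 + 8 + 3 + 1, with no two terms consecutive in the sequence.

46368 + 2584 + 987 + 233 + 55 + 8 + 3 + 1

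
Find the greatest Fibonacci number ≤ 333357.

317811 ≤ 333357 < 514229, so the largest Fibonacci number not exceeding 333357 is 317811.

317811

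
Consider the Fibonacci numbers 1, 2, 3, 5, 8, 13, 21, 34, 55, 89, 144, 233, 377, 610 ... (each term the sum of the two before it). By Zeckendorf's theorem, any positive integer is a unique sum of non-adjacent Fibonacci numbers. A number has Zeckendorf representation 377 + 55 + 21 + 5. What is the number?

377 + 55 + 21 + 5 = 458.

458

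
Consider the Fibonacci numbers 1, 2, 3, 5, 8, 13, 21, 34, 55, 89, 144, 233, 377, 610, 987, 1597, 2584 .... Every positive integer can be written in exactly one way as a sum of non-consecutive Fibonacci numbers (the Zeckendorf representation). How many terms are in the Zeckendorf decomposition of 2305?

2305 − 1597 = 708
708 − 610 = 98
98 − 89 = 9
9 − 8 = 1
1 − 1 = 0
2305 = 1597 + 610 + 89 + 8 + 1, which has 5 terms.

5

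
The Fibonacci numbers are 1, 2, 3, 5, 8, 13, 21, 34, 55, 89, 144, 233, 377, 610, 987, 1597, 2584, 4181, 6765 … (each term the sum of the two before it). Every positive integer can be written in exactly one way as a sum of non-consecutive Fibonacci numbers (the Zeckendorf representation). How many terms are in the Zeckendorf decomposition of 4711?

5

Greedily peel off the largest Fibonacci term at each step:
subtract 4181 from 4711: 530 remains
subtract 377 from 530: 153 remains
subtract 144 from 153: 9 remains
subtract 8 from 9: 1 remains
subtract 1 from 1: 0 remains
4711 = 4181 + 377 + 144 + 8 + 1, which has 5 terms.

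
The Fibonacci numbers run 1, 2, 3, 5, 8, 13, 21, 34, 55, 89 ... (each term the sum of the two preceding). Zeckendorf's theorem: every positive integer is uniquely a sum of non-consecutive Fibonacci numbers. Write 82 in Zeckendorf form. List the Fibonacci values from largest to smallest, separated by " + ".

55 + 21 + 5 + 1

Greedy algorithm:
largest Fibonacci ≤ 82 is 55; 82 − 55 = 27
largest Fibonacci ≤ 27 is 21; 27 − 21 = 6
largest Fibonacci ≤ 6 is 5; 6 − 5 = 1
largest Fibonacci ≤ 1 is 1; 1 − 1 = 0
So 82 = 55 + 21 + 5 + 1, with no two terms consecutive in the sequence.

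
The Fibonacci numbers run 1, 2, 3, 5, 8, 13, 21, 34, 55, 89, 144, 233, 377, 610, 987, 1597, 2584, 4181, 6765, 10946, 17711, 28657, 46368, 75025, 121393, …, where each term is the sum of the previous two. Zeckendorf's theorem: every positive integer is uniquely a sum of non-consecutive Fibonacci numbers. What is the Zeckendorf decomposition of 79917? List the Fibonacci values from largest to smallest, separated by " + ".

75025 + 4181 + 610 + 89 + 8 + 3 + 1

Repeatedly subtract the largest Fibonacci number that fits:
take 75025 (≤ 79917); 79917 − 75025 = 4892
take 4181 (≤ 4892); 4892 − 4181 = 711
take 610 (≤ 711); 711 − 610 = 101
take 89 (≤ 101); 101 − 89 = 12
take 8 (≤ 12); 12 − 8 = 4
take 3 (≤ 4); 4 − 3 = 1
take 1 (≤ 1); 1 − 1 = 0
So 79917 = 75025 + 4181 + 610 + 89 + 8 + 3 + 1, with no two terms consecutive in the sequence.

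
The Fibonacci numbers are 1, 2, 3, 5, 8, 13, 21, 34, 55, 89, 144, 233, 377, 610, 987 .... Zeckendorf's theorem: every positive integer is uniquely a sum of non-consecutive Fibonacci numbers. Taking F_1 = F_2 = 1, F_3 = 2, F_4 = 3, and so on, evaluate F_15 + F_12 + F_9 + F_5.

793

F_15 + F_12 + F_9 + F_5 = 610 + 144 + 34 + 5 = 793.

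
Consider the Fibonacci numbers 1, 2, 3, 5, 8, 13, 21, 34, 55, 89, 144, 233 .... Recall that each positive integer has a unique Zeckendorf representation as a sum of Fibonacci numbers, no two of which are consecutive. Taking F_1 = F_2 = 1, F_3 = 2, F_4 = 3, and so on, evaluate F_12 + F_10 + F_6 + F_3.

209

F_12 + F_10 + F_6 + F_3 = 144 + 55 + 8 + 2 = 209.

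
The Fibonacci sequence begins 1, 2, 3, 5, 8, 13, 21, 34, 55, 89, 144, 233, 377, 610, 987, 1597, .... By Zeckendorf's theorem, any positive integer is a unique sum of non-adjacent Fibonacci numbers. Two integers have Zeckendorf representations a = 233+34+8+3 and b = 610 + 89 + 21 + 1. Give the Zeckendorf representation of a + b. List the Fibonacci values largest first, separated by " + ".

The two numbers are 278 and 721, so their sum is 999.
Greedy algorithm:
largest Fibonacci ≤ 999 is 987; 999 − 987 = 12
largest Fibonacci ≤ 12 is 8; 12 − 8 = 4
largest Fibonacci ≤ 4 is 3; 4 − 3 = 1
largest Fibonacci ≤ 1 is 1; 1 − 1 = 0

987 + 8 + 3 + 1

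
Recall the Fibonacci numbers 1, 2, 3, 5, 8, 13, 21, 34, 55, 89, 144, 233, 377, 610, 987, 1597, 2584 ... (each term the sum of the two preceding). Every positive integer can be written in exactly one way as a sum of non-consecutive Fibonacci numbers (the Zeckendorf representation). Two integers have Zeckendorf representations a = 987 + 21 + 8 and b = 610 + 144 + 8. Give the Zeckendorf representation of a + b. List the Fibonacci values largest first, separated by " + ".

The two numbers are 1016 and 762, so their sum is 1778.
Greedily peel off the largest Fibonacci term at each step:
1778 − 1597 = 181
181 − 144 = 37
37 − 34 = 3
3 − 3 = 0

1597 + 144 + 34 + 3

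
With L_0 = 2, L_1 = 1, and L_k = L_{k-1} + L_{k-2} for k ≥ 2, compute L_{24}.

103682

Iterating the recurrence up to L_{16} = 2207 and L_{15} = 1364:
L_{17} = L_{16} + L_{15} = 2207 + 1364 = 3571
L_{18} = L_{17} + L_{16} = 3571 + 2207 = 5778
L_{19} = L_{18} + L_{17} = 5778 + 3571 = 9349
L_{20} = L_{19} + L_{18} = 9349 + 5778 = 15127
L_{21} = L_{20} + L_{19} = 15127 + 9349 = 24476
L_{22} = L_{21} + L_{20} = 24476 + 15127 = 39603
L_{23} = L_{22} + L_{21} = 39603 + 24476 = 64079
L_{24} = L_{23} + L_{22} = 64079 + 39603 = 103682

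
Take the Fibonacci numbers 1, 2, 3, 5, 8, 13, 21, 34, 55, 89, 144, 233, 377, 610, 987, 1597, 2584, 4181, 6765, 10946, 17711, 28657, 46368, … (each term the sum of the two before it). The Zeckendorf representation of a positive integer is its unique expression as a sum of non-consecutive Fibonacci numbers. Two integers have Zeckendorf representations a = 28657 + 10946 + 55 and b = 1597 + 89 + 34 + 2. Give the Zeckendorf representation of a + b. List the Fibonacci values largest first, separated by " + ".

28657 + 10946 + 1597 + 144 + 34 + 2

The two numbers are 39658 and 1722, so their sum is 41380.
28657 ≤ 41380 < 46368, so take 28657; remainder 12723
10946 ≤ 12723 < 17711, so take 10946; remainder 1777
1597 ≤ 1777 < 2584, so take 1597; remainder 180
144 ≤ 180 < 233, so take 144; remainder 36
34 ≤ 36 < 55, so take 34; remainder 2
2 ≤ 2 < 3, so take 2; remainder 0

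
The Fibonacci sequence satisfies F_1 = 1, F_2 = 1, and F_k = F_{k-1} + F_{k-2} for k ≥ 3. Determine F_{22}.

Iterating the recurrence up to F_{15} = 610 and F_{14} = 377:
F_{16} = F_{15} + F_{14} = 610 + 377 = 987
F_{17} = F_{16} + F_{15} = 987 + 610 = 1597
F_{18} = F_{17} + F_{16} = 1597 + 987 = 2584
F_{19} = F_{18} + F_{17} = 2584 + 1597 = 4181
F_{20} = F_{19} + F_{18} = 4181 + 2584 = 6765
F_{21} = F_{20} + F_{19} = 6765 + 4181 = 10946
F_{22} = F_{21} + F_{20} = 10946 + 6765 = 17711

17711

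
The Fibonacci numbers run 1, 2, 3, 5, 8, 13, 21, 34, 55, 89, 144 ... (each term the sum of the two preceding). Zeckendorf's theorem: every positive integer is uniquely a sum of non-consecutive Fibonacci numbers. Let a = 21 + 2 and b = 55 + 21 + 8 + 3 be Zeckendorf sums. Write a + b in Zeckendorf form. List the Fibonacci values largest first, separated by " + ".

The two numbers are 23 and 87, so their sum is 110.
take 89 (≤ 110); 110 − 89 = 21
take 21 (≤ 21); 21 − 21 = 0

89 + 21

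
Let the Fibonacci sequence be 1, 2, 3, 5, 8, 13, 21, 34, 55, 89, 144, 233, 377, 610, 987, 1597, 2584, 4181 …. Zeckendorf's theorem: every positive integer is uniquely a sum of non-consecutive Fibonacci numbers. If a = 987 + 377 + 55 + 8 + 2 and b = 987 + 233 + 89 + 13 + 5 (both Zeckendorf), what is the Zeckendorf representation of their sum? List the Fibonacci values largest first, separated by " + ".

The two numbers are 1429 and 1327, so their sum is 2756.
Greedy algorithm:
2584 ≤ 2756 < 4181, so take 2584; remainder 172
144 ≤ 172 < 233, so take 144; remainder 28
21 ≤ 28 < 34, so take 21; remainder 7
5 ≤ 7 < 8, so take 5; remainder 2
2 ≤ 2 < 3, so take 2; remainder 0

2584 + 144 + 21 + 5 + 2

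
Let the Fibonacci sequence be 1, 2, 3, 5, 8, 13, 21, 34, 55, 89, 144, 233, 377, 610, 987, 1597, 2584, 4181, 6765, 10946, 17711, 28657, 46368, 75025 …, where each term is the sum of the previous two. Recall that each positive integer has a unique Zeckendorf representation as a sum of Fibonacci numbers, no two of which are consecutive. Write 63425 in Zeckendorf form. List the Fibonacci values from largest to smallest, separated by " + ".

subtract 46368 from 63425: 17057 remains
subtract 10946 from 17057: 6111 remains
subtract 4181 from 6111: 1930 remains
subtract 1597 from 1930: 333 remains
subtract 233 from 333: 100 remains
subtract 89 from 100: 11 remains
subtract 8 from 11: 3 remains
subtract 3 from 3: 0 remains
So 63425 = 46368 + 10946 + 4181 + 1597 + 233 + 89 + 8 + 3, with no two terms consecutive in the sequence.

46368 + 10946 + 4181 + 1597 + 233 + 89 + 8 + 3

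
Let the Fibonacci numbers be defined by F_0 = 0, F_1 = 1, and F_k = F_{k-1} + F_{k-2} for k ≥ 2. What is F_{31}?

Iterating the recurrence up to F_{26} = 121393 and F_{25} = 75025:
F_{27} = F_{26} + F_{25} = 121393 + 75025 = 196418
F_{28} = F_{27} + F_{26} = 196418 + 121393 = 317811
F_{29} = F_{28} + F_{27} = 317811 + 196418 = 514229
F_{30} = F_{29} + F_{28} = 514229 + 317811 = 832040
F_{31} = F_{30} + F_{29} = 832040 + 514229 = 1346269

1346269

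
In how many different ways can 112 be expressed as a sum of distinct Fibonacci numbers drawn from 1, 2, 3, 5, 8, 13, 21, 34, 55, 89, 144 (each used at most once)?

Starting from the Zeckendorf form and repeatedly splitting a term F_k into F_{k−1} + F_{k−2} (when neither is already used) reaches every representation.
112 = 89+21+2 = 89+13+8+2 = 55+34+21+2 = … (3 more), for 6 in all.

6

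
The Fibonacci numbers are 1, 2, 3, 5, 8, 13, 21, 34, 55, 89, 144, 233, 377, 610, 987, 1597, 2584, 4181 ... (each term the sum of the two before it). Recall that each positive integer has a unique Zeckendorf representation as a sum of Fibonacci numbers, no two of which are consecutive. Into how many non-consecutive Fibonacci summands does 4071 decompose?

Repeatedly subtract the largest Fibonacci number that fits:
2584 ≤ 4071 < 4181, so take 2584; remainder 1487
987 ≤ 1487 < 1597, so take 987; remainder 500
377 ≤ 500 < 610, so take 377; remainder 123
89 ≤ 123 < 144, so take 89; remainder 34
34 ≤ 34 < 55, so take 34; remainder 0
4071 = 2584 + 987 + 377 + 89 + 34, which has 5 terms.

5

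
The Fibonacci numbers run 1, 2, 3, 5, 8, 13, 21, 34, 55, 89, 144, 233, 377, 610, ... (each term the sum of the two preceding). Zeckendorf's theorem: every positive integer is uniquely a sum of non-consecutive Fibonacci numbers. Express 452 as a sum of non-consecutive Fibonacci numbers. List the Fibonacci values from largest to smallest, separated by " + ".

Greedy algorithm:
452: greatest Fibonacci not exceeding it is 377, leaving 75
75: greatest Fibonacci not exceeding it is 55, leaving 20
20: greatest Fibonacci not exceeding it is 13, leaving 7
7: greatest Fibonacci not exceeding it is 5, leaving 2
2: greatest Fibonacci not exceeding it is 2, leaving 0
So 452 = 377 + 55 + 13 + 5 + 2, with no two terms consecutive in the sequence.

377 + 55 + 13 + 5 + 2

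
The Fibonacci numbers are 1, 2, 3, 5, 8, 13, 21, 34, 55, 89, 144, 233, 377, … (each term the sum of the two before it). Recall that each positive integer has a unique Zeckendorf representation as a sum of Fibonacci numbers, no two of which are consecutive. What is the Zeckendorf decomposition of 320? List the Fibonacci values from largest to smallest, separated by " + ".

take 233 (≤ 320); 320 − 233 = 87
take 55 (≤ 87); 87 − 55 = 32
take 21 (≤ 32); 32 − 21 = 11
take 8 (≤ 11); 11 − 8 = 3
take 3 (≤ 3); 3 − 3 = 0
So 320 = 233 + 55 + 21 + 8 + 3, with no two terms consecutive in the sequence.

233 + 55 + 21 + 8 + 3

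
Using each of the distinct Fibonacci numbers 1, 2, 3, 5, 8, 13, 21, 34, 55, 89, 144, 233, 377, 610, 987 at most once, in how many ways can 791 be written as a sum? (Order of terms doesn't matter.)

Each representation comes from the Zeckendorf form by replacing some F_k with F_{k−1} + F_{k−2} where possible.
791 = 610+144+34+3 = 610+144+34+2+1 = 610+144+21+13+3 = 610+89+55+34+3 = 377+233+144+34+3 = … (19 more), for 24 in all.

24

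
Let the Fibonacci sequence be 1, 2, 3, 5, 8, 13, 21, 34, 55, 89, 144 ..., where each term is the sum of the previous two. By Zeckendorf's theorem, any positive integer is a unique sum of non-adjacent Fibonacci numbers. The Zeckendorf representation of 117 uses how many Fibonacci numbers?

largest Fibonacci ≤ 117 is 89; 117 − 89 = 28
largest Fibonacci ≤ 28 is 21; 28 − 21 = 7
largest Fibonacci ≤ 7 is 5; 7 − 5 = 2
largest Fibonacci ≤ 2 is 2; 2 − 2 = 0
117 = 89 + 21 + 5 + 2, which has 4 terms.

4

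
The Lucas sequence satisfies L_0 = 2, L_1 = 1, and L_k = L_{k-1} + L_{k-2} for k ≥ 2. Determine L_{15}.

Iterating the recurrence up to L_{9} = 76 and L_{8} = 47:
L_{10} = L_{9} + L_{8} = 76 + 47 = 123
L_{11} = L_{10} + L_{9} = 123 + 76 = 199
L_{12} = L_{11} + L_{10} = 199 + 123 = 322
L_{13} = L_{12} + L_{11} = 322 + 199 = 521
L_{14} = L_{13} + L_{12} = 521 + 322 = 843
L_{15} = L_{14} + L_{13} = 843 + 521 = 1364

1364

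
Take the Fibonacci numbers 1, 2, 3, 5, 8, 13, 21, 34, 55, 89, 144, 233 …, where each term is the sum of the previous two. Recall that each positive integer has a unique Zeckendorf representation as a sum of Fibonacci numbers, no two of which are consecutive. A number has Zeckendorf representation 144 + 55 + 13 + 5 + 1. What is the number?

144 + 55 + 13 + 5 + 1 = 218.

218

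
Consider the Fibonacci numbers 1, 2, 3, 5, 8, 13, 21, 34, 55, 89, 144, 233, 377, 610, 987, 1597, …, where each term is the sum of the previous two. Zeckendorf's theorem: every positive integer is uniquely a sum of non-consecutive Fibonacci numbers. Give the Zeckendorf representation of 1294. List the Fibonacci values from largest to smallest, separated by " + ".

987 + 233 + 55 + 13 + 5 + 1

subtract 987 from 1294: 307 remains
subtract 233 from 307: 74 remains
subtract 55 from 74: 19 remains
subtract 13 from 19: 6 remains
subtract 5 from 6: 1 remains
subtract 1 from 1: 0 remains
So 1294 = 987 + 233 + 55 + 13 + 5 + 1, with no two terms consecutive in the sequence.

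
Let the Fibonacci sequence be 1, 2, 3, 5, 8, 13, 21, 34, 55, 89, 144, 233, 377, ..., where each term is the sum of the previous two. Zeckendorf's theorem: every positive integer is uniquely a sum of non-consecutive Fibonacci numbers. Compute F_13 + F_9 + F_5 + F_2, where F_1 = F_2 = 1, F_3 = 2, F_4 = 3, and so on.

F_13 + F_9 + F_5 + F_2 = 233 + 34 + 5 + 1 = 273.

273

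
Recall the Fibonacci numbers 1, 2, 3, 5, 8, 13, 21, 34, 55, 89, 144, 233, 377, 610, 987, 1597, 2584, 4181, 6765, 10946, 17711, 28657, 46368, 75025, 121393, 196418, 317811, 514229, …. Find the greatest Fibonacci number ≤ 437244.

317811 ≤ 437244 < 514229, so the largest Fibonacci number not exceeding 437244 is 317811.

317811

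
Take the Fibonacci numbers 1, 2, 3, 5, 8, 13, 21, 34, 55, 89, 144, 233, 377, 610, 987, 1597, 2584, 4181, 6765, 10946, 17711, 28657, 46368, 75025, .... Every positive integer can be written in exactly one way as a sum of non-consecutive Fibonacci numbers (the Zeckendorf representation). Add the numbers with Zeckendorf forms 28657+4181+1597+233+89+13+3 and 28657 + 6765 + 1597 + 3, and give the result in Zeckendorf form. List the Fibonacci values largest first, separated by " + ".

46368 + 17711 + 6765 + 610 + 233 + 89 + 13 + 5 + 1

The two numbers are 34773 and 37022, so their sum is 71795.
Greedy algorithm:
71795: greatest Fibonacci not exceeding it is 46368, leaving 25427
25427: greatest Fibonacci not exceeding it is 17711, leaving 7716
7716: greatest Fibonacci not exceeding it is 6765, leaving 951
951: greatest Fibonacci not exceeding it is 610, leaving 341
341: greatest Fibonacci not exceeding it is 233, leaving 108
108: greatest Fibonacci not exceeding it is 89, leaving 19
19: greatest Fibonacci not exceeding it is 13, leaving 6
6: greatest Fibonacci not exceeding it is 5, leaving 1
1: greatest Fibonacci not exceeding it is 1, leaving 0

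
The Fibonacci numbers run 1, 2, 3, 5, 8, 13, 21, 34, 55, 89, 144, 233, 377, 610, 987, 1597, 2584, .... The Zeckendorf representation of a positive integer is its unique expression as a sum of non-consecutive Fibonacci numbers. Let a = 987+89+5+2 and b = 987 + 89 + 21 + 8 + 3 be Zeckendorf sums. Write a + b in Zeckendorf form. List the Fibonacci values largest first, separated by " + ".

1597 + 377 + 144 + 55 + 13 + 5

The two numbers are 1083 and 1108, so their sum is 2191.
Greedily peel off the largest Fibonacci term at each step:
2191: greatest Fibonacci not exceeding it is 1597, leaving 594
594: greatest Fibonacci not exceeding it is 377, leaving 217
217: greatest Fibonacci not exceeding it is 144, leaving 73
73: greatest Fibonacci not exceeding it is 55, leaving 18
18: greatest Fibonacci not exceeding it is 13, leaving 5
5: greatest Fibonacci not exceeding it is 5, leaving 0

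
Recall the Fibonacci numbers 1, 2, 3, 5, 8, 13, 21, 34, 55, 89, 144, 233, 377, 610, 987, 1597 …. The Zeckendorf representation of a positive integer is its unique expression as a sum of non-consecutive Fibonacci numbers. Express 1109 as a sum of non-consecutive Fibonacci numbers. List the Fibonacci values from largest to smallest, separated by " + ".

987 + 89 + 21 + 8 + 3 + 1

Greedily peel off the largest Fibonacci term at each step:
1109 − 987 = 122
122 − 89 = 33
33 − 21 = 12
12 − 8 = 4
4 − 3 = 1
1 − 1 = 0
So 1109 = 987 + 89 + 21 + 8 + 3 + 1, with no two terms consecutive in the sequence.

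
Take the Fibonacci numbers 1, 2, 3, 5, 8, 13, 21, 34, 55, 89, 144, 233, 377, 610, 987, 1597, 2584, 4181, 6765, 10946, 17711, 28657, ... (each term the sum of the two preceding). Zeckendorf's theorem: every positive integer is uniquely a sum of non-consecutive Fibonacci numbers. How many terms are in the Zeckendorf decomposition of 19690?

4

largest Fibonacci ≤ 19690 is 17711; 19690 − 17711 = 1979
largest Fibonacci ≤ 1979 is 1597; 1979 − 1597 = 382
largest Fibonacci ≤ 382 is 377; 382 − 377 = 5
largest Fibonacci ≤ 5 is 5; 5 − 5 = 0
19690 = 17711 + 1597 + 377 + 5, which has 4 terms.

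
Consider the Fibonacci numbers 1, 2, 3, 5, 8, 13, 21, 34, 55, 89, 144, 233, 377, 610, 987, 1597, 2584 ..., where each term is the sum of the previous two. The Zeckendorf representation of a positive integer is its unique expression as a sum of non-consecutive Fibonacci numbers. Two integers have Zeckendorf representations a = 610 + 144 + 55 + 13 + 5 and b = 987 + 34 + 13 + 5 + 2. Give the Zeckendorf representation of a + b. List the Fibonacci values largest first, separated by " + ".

1597 + 233 + 34 + 3 + 1

The two numbers are 827 and 1041, so their sum is 1868.
1597 ≤ 1868 < 2584, so take 1597; remainder 271
233 ≤ 271 < 377, so take 233; remainder 38
34 ≤ 38 < 55, so take 34; remainder 4
3 ≤ 4 < 5, so take 3; remainder 1
1 ≤ 1 < 2, so take 1; remainder 0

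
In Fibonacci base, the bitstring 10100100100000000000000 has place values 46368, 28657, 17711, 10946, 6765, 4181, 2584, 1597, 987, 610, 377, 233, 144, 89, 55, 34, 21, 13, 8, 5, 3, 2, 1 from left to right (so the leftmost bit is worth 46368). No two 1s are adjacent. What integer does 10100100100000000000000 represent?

Summing the place values of the 1 bits: 46368 + 17711 + 4181 + 987 = 69247.

69247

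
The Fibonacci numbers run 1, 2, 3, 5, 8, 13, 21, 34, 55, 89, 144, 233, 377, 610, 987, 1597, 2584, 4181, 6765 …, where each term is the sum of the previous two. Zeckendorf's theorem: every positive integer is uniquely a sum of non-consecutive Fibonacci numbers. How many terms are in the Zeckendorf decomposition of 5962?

Greedy algorithm:
4181 ≤ 5962 < 6765, so take 4181; remainder 1781
1597 ≤ 1781 < 2584, so take 1597; remainder 184
144 ≤ 184 < 233, so take 144; remainder 40
34 ≤ 40 < 55, so take 34; remainder 6
5 ≤ 6 < 8, so take 5; remainder 1
1 ≤ 1 < 2, so take 1; remainder 0
5962 = 4181 + 1597 + 144 + 34 + 5 + 1, which has 6 terms.

6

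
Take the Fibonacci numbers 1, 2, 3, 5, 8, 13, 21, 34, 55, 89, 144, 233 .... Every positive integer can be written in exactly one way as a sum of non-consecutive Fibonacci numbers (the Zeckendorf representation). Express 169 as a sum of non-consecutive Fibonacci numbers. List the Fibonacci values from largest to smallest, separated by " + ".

Greedily peel off the largest Fibonacci term at each step:
169: greatest Fibonacci not exceeding it is 144, leaving 25
25: greatest Fibonacci not exceeding it is 21, leaving 4
4: greatest Fibonacci not exceeding it is 3, leaving 1
1: greatest Fibonacci not exceeding it is 1, leaving 0
So 169 = 144 + 21 + 3 + 1, with no two terms consecutive in the sequence.

144 + 21 + 3 + 1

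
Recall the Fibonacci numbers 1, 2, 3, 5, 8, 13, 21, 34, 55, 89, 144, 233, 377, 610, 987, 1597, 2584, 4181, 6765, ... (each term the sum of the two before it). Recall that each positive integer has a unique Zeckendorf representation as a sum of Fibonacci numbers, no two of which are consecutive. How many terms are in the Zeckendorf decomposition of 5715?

take 4181 (≤ 5715); 5715 − 4181 = 1534
take 987 (≤ 1534); 1534 − 987 = 547
take 377 (≤ 547); 547 − 377 = 170
take 144 (≤ 170); 170 − 144 = 26
take 21 (≤ 26); 26 − 21 = 5
take 5 (≤ 5); 5 − 5 = 0
5715 = 4181 + 987 + 377 + 144 + 21 + 5, which has 6 terms.

6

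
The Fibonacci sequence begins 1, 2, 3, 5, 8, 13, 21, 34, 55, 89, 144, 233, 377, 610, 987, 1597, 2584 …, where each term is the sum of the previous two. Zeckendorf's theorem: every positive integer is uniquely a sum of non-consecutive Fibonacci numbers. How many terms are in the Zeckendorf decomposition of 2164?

7

Greedy algorithm:
largest Fibonacci ≤ 2164 is 1597; 2164 − 1597 = 567
largest Fibonacci ≤ 567 is 377; 567 − 377 = 190
largest Fibonacci ≤ 190 is 144; 190 − 144 = 46
largest Fibonacci ≤ 46 is 34; 46 − 34 = 12
largest Fibonacci ≤ 12 is 8; 12 − 8 = 4
largest Fibonacci ≤ 4 is 3; 4 − 3 = 1
largest Fibonacci ≤ 1 is 1; 1 − 1 = 0
2164 = 1597 + 377 + 144 + 34 + 8 + 3 + 1, which has 7 terms.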